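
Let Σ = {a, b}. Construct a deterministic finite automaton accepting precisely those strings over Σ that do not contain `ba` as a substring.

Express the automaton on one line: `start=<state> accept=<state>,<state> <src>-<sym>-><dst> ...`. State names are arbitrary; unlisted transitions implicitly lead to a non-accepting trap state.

start=q0 accept=q0,q1 q0-a->q0 q0-b->q1 q1-a->q2 q1-b->q1 q2-a->q2 q2-b->q2

This is the complement of 'contains `ba`'. Use the same substring-matching states — q0 through q2 holding how much of `ba` has just been matched — but flip the accepting set: everything except the trap q2 accepts.
A 3-state machine:
        a   b  
>* q0   q0  q1 
 * q1   q2  q1 
   q2   q2  q2 
(> = start, * = accepting)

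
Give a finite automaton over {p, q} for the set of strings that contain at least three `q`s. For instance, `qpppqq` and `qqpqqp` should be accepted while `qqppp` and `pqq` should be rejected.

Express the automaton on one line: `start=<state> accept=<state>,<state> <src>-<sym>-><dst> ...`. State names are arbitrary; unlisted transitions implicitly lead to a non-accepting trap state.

Only the number of `q`s matters, and only up to 4. Make a chain A → B → C → D → E advanced by each `q` (with E absorbing); every other symbol self-loops. The accepting set is {D, E}.
5 states suffice.
       p  q 
>  A   A  B 
   B   B  C 
   C   C  D 
 * D   D  E 
 * E   E  E 
(> = start, * = accepting)

start=A accept=D,E A-p->A A-q->B B-p->B B-q->C C-p->C C-q->D D-p->D D-q->E E-p->E E-q->E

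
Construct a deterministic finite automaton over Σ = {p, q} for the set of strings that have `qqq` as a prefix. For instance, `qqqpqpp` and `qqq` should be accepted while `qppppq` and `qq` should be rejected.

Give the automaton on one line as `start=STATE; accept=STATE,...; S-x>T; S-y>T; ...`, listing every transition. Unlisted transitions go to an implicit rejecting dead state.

start=A; accept=D; A-p>E; A-q>B; B-p>E; B-q>C; C-p>E; C-q>D; D-p>D; D-q>D; E-p>E; E-q>E

Check the first 3 symbols one by one: A through C record how many have matched `qqq` so far; any wrong symbol goes to the dead state E. After all 3 match we enter the accepting sink D.
With 5 states:
       p  q 
>  A   E  B 
   B   E  C 
   C   E  D 
 * D   D  D 
   E   E  E 
(> = start, * = accepting)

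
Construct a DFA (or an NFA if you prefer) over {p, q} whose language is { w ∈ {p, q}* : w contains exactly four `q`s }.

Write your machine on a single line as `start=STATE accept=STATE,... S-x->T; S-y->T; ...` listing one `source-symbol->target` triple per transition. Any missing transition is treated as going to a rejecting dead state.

start=s0; accept=s4; s0-p->s0; s0-q->s1; s1-p->s1; s1-q->s2; s2-p->s2; s2-q->s3; s3-p->s3; s3-q->s4; s4-p->s4; s4-q->s5; s5-p->s5; s5-q->s5

Only the number of `q`s matters, and only up to 5. Make a chain s0 → s1 → s2 → s3 → s4 → s5 advanced by each `q` (with s5 absorbing); every other symbol self-loops. The accepting set is {s4}.
6 states suffice.
        p   q  
>  s0   s0  s1 
   s1   s1  s2 
   s2   s2  s3 
   s3   s3  s4 
 * s4   s4  s5 
   s5   s5  s5 
(> = start, * = accepting)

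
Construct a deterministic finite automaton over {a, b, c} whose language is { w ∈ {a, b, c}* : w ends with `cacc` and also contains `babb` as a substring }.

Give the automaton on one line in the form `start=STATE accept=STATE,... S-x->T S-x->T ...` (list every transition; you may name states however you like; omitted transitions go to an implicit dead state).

start=q0 accept=q8 q0-a->q0 q0-b->q1 q0-c->q0 q1-a->q2 q1-b->q1 q1-c->q0 q2-a->q0 q2-b->q3 q2-c->q0 q3-a->q2 q3-b->q4 q3-c->q0 q4-a->q4 q4-b->q4 q4-c->q5 q5-a->q6 q5-b->q4 q5-c->q5 q6-a->q4 q6-b->q4 q6-c->q7 q7-a->q6 q7-b->q4 q7-c->q8 q8-a->q6 q8-b->q4 q8-c->q5

Handle the two conditions separately and then intersect. The first has 5 states tracking how much of the suffix `cacc` has currently been matched; the second has 5 states tracking whether and how much of `babb` has been seen. A product state is a pair (one from each), accepting exactly when both do. After merging equivalent states the machine shrinks.
With 9 states:
        a   b   c  
>  q0   q0  q1  q0 
   q1   q2  q1  q0 
   q2   q0  q3  q0 
   q3   q2  q4  q0 
   q4   q4  q4  q5 
   q5   q6  q4  q5 
   q6   q4  q4  q7 
   q7   q6  q4  q8 
 * q8   q6  q4  q5 
(> = start, * = accepting)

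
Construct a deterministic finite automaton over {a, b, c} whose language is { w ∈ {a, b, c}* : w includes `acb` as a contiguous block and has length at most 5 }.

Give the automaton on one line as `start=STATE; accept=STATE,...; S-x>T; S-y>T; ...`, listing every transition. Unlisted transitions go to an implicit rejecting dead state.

Build one automaton per condition and run them in lockstep. The first has 4 states tracking whether and how much of `acb` has been seen; the second has 7 states tracking the input length, saturating at 6. A product state is a pair (one from each), accepting exactly when both do. After merging equivalent states the machine shrinks.
          a    b    c  
>  s0     s1   s2   s2 
   s1     s3   s4   s5 
   s2     s3   s4   s4 
   s3     s6   s7   s8 
   s4     s6   s7   s7 
   s5     s6   s9   s7 
   s6     s7   s7  s10 
   s7     s7   s7   s7 
   s8     s7  s11   s7 
 * s9    s11  s11  s11 
   s10    s7  s12   s7 
 * s11   s12  s12  s12 
 * s12    s7   s7   s7 
(> = start, * = accepting)

start=s0; accept=s9,s11,s12; s0-a>s1; s0-b>s2; s0-c>s2; s1-a>s3; s1-b>s4; s1-c>s5; s2-a>s3; s2-b>s4; s2-c>s4; s3-a>s6; s3-b>s7; s3-c>s8; s4-a>s6; s4-b>s7; s4-c>s7; s5-a>s6; s5-b>s9; s5-c>s7; s6-a>s7; s6-b>s7; s6-c>s10; s7-a>s7; s7-b>s7; s7-c>s7; s8-a>s7; s8-b>s11; s8-c>s7; s9-a>s11; s9-b>s11; s9-c>s11; s10-a>s7; s10-b>s12; s10-c>s7; s11-a>s12; s11-b>s12; s11-c>s12; s12-a>s7; s12-b>s7; s12-c>s7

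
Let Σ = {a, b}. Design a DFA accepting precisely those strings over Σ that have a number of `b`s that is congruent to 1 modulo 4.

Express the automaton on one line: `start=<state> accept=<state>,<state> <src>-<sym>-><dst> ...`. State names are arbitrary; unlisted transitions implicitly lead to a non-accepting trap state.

start=q0 accept=q1 q0-a->q0 q0-b->q1 q1-a->q1 q1-b->q2 q2-a->q2 q2-b->q3 q3-a->q3 q3-b->q0

Keep the running count of `b`s modulo 4: each `b` advances along the cycle q0 → q1 → q2 → q3 → q0 while other symbols loop. Accept at q1.
        a   b  
>  q0   q0  q1 
 * q1   q1  q2 
   q2   q2  q3 
   q3   q3  q0 
(> = start, * = accepting)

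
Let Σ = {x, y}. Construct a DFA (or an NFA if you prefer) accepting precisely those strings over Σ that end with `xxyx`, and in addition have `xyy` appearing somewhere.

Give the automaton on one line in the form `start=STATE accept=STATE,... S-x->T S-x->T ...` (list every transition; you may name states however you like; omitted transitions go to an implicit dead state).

start=s0 accept=s10 s0-x->s1 s0-y->s0 s1-x->s2 s1-y->s3 s2-x->s2 s2-y->s4 s3-x->s1 s3-y->s5 s4-x->s6 s4-y->s5 s5-x->s7 s5-y->s5 s6-x->s2 s6-y->s3 s7-x->s8 s7-y->s5 s8-x->s8 s8-y->s9 s9-x->s10 s9-y->s5 s10-x->s8 s10-y->s5

Build one automaton per condition and run them in lockstep. One (5 states) tracks how much of the suffix `xxyx` has currently been matched; the other (4 states) tracks whether and how much of `xyy` has been seen. Each combined state is a pair, one component from each; accept when both components accept.
With 11 states:
          x    y  
>  s0     s1   s0 
   s1     s2   s3 
   s2     s2   s4 
   s3     s1   s5 
   s4     s6   s5 
   s5     s7   s5 
   s6     s2   s3 
   s7     s8   s5 
   s8     s8   s9 
   s9    s10   s5 
 * s10    s8   s5 
(> = start, * = accepting)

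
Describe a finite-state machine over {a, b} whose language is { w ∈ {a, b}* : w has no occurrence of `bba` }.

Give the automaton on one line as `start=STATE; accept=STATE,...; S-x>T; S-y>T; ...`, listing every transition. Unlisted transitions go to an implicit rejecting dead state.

This is the complement of 'contains `bba`'. Use the same substring-matching states — S0 through S3 holding how much of `bba` has just been matched — but flip the accepting set: everything except the trap S3 accepts.
With 4 states:
        a   b  
>* S0   S0  S1 
 * S1   S0  S2 
 * S2   S3  S2 
   S3   S3  S3 
(> = start, * = accepting)

start=S0; accept=S0,S1,S2; S0-a>S0; S0-b>S1; S1-a>S0; S1-b>S2; S2-a>S3; S2-b>S2; S3-a>S3; S3-b>S3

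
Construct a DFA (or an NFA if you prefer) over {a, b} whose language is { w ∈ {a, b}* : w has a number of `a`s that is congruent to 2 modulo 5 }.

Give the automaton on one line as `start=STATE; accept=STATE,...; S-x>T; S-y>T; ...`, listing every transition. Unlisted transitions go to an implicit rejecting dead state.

The only thing that matters is how many `a`s have appeared, reduced mod 5. Use one state per residue: q0 for 0, …, q4 for 4. Reading `a` moves to the next residue; anything else stays put. q2 is accepting.
        a   b  
>  q0   q1  q0 
   q1   q2  q1 
 * q2   q3  q2 
   q3   q4  q3 
   q4   q0  q4 
(> = start, * = accepting)

start=q0; accept=q2; q0-a>q1; q0-b>q0; q1-a>q2; q1-b>q1; q2-a>q3; q2-b>q2; q3-a>q4; q3-b>q3; q4-a>q0; q4-b>q4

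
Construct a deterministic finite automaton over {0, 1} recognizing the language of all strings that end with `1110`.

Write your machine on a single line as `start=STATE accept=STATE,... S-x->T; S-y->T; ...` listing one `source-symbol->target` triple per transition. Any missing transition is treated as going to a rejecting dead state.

Remember how much of `1110` the current input suffix matches. State q0 means no match yet; q1 means the last symbol is `1`; q2 means the last 2 symbols are `11`; q3 means the last 3 symbols are `111`; q4 means the last 4 symbols are `1110`. Only q4 accepts. On a mismatch, fall back to the longest proper suffix that is still a prefix of `1110`.
        0   1  
>  q0   q0  q1 
   q1   q0  q2 
   q2   q0  q3 
   q3   q4  q3 
 * q4   q0  q1 
(> = start, * = accepting)

start=q0; accept=q4; q0-0->q0; q0-1->q1; q1-0->q0; q1-1->q2; q2-0->q0; q2-1->q3; q3-0->q4; q3-1->q3; q4-0->q0; q4-1->q1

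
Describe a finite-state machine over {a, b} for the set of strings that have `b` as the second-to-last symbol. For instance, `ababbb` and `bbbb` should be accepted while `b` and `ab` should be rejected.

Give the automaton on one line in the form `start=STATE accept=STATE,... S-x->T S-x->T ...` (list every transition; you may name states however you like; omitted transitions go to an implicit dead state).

A DFA must remember the last 2 symbols (since which symbol is second-to-last isn't known until the input ends). Use one state per possible window of the last ≤2 symbols; accept from those whose window starts with `b`.
With 7 states:
        a   b  
>  q0   q1  q2 
   q1   q3  q4 
   q2   q5  q6 
   q3   q3  q4 
   q4   q5  q6 
 * q5   q3  q4 
 * q6   q5  q6 
(> = start, * = accepting)

start=q0 accept=q5,q6 q0-a->q1 q0-b->q2 q1-a->q3 q1-b->q4 q2-a->q5 q2-b->q6 q3-a->q3 q3-b->q4 q4-a->q5 q4-b->q6 q5-a->q3 q5-b->q4 q6-a->q5 q6-b->q6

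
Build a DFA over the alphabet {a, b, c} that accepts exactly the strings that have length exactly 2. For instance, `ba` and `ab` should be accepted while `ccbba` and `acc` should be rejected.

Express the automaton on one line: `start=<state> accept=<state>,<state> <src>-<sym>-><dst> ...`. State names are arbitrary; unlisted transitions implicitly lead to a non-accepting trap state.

Count input length up to 3: every symbol moves from s0 toward s3, which means 'more than 2' and absorbs. Accept from {s2}.
A 4-state machine:
        a   b   c  
>  s0   s1  s1  s1 
   s1   s2  s2  s2 
 * s2   s3  s3  s3 
   s3   s3  s3  s3 
(> = start, * = accepting)

start=s0 accept=s2 s0-a->s1 s0-b->s1 s0-c->s1 s1-a->s2 s1-b->s2 s1-c->s2 s2-a->s3 s2-b->s3 s2-c->s3 s3-a->s3 s3-b->s3 s3-c->s3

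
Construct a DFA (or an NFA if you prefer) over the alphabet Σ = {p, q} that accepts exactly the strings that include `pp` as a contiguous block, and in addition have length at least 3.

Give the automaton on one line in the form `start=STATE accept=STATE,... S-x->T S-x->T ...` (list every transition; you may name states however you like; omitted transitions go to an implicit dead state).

Run two small machines in parallel and take their product. One (3 states) tracks whether and how much of `pp` has been seen; the other (5 states) tracks the input length, saturating at 4. Each combined state is a pair, one component from each; accept when both components accept. After merging equivalent states the machine shrinks.
A 6-state machine:
        p   q  
>  s0   s1  s2 
   s1   s3  s2 
   s2   s4  s2 
   s3   s5  s5 
   s4   s5  s2 
 * s5   s5  s5 
(> = start, * = accepting)

start=s0 accept=s5 s0-p->s1 s0-q->s2 s1-p->s3 s1-q->s2 s2-p->s4 s2-q->s2 s3-p->s5 s3-q->s5 s4-p->s5 s4-q->s2 s5-p->s5 s5-q->s5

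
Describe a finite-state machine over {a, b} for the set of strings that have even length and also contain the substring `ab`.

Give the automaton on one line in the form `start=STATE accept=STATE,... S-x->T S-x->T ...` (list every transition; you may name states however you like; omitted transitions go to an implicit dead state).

start=q0 accept=q4 q0-a->q1 q0-b->q2 q1-a->q3 q1-b->q4 q2-a->q3 q2-b->q0 q3-a->q1 q3-b->q5 q4-a->q5 q4-b->q5 q5-a->q4 q5-b->q4

Build one automaton per condition and run them in lockstep. The first has 2 states tracking the input length modulo 2; the second has 3 states tracking whether and how much of `ab` has been seen. A product state is a pair (one from each), accepting exactly when both do.
With 6 states:
        a   b  
>  q0   q1  q2 
   q1   q3  q4 
   q2   q3  q0 
   q3   q1  q5 
 * q4   q5  q5 
   q5   q4  q4 
(> = start, * = accepting)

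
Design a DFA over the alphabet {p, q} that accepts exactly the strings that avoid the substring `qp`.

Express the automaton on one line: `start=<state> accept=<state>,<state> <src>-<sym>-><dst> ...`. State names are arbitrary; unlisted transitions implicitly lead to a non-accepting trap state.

This is the complement of 'contains `qp`'. Use the same substring-matching states — S0 through S2 holding how much of `qp` has just been matched — but flip the accepting set: everything except the trap S2 accepts.
        p   q  
>* S0   S0  S1 
 * S1   S2  S1 
   S2   S2  S2 
(> = start, * = accepting)

start=S0 accept=S0,S1 S0-p->S0 S0-q->S1 S1-p->S2 S1-q->S1 S2-p->S2 S2-q->S2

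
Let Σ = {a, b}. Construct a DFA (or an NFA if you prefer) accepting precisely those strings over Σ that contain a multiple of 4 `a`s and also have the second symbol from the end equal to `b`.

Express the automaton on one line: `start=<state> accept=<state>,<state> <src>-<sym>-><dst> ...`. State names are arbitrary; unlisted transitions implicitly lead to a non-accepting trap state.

start=S0 accept=S6,S17 S0-a->S1 S0-b->S2 S1-a->S3 S1-b->S4 S2-a->S5 S2-b->S6 S3-a->S7 S3-b->S8 S4-a->S9 S4-b->S10 S5-a->S3 S5-b->S4 S6-a->S5 S6-b->S6 S7-a->S11 S7-b->S12 S8-a->S13 S8-b->S14 S9-a->S7 S9-b->S8 S10-a->S9 S10-b->S10 S11-a->S15 S11-b->S16 S12-a->S17 S12-b->S18 S13-a->S11 S13-b->S12 S14-a->S13 S14-b->S14 S15-a->S3 S15-b->S4 S16-a->S5 S16-b->S6 S17-a->S15 S17-b->S16 S18-a->S17 S18-b->S18

Build one automaton per condition and run them in lockstep. The first has 4 states tracking the count of `a`s modulo 4; the second has 7 states tracking the last 2 symbols read. A product state is a pair (one from each), accepting exactly when both do.
A 19-state machine:
          a    b  
>  S0     S1   S2 
   S1     S3   S4 
   S2     S5   S6 
   S3     S7   S8 
   S4     S9  S10 
   S5     S3   S4 
 * S6     S5   S6 
   S7    S11  S12 
   S8    S13  S14 
   S9     S7   S8 
   S10    S9  S10 
   S11   S15  S16 
   S12   S17  S18 
   S13   S11  S12 
   S14   S13  S14 
   S15    S3   S4 
   S16    S5   S6 
 * S17   S15  S16 
   S18   S17  S18 
(> = start, * = accepting)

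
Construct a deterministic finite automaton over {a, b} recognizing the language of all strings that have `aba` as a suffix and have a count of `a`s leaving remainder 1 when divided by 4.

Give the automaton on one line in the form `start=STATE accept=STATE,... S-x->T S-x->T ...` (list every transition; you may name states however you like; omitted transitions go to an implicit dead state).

Build one automaton per condition and run them in lockstep. The first has 4 states tracking how much of the suffix `aba` has currently been matched; the second has 4 states tracking the count of `a`s modulo 4. A product state is a pair (one from each), accepting exactly when both do.
A 16-state machine:
          a    b  
>  S0     S1   S0 
   S1     S2   S3 
   S2     S4   S5 
   S3     S6   S7 
   S4     S8   S9 
   S5    S10  S11 
   S6     S4   S5 
   S7     S2   S7 
   S8     S1  S12 
   S9    S13  S14 
   S10    S8   S9 
   S11    S4  S11 
   S12   S15   S0 
   S13    S1  S12 
   S14    S8  S14 
 * S15    S2   S3 
(> = start, * = accepting)

start=S0 accept=S15 S0-a->S1 S0-b->S0 S1-a->S2 S1-b->S3 S2-a->S4 S2-b->S5 S3-a->S6 S3-b->S7 S4-a->S8 S4-b->S9 S5-a->S10 S5-b->S11 S6-a->S4 S6-b->S5 S7-a->S2 S7-b->S7 S8-a->S1 S8-b->S12 S9-a->S13 S9-b->S14 S10-a->S8 S10-b->S9 S11-a->S4 S11-b->S11 S12-a->S15 S12-b->S0 S13-a->S1 S13-b->S12 S14-a->S8 S14-b->S14 S15-a->S2 S15-b->S3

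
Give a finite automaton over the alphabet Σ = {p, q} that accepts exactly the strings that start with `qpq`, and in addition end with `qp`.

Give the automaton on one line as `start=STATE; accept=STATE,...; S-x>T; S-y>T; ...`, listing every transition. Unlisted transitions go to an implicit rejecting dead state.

start=s0; accept=s5; s0-p>s1; s0-q>s2; s1-p>s1; s1-q>s1; s2-p>s3; s2-q>s1; s3-p>s1; s3-q>s4; s4-p>s5; s4-q>s4; s5-p>s6; s5-q>s4; s6-p>s6; s6-q>s4

Handle the two conditions separately and then intersect. The first has 5 states tracking whether the input so far still matches the prefix `qpq`; the second has 3 states tracking how much of the suffix `qp` has currently been matched. A product state is a pair (one from each), accepting exactly when both do. Minimizing collapses redundant product states.
        p   q  
>  s0   s1  s2 
   s1   s1  s1 
   s2   s3  s1 
   s3   s1  s4 
   s4   s5  s4 
 * s5   s6  s4 
   s6   s6  s4 
(> = start, * = accepting)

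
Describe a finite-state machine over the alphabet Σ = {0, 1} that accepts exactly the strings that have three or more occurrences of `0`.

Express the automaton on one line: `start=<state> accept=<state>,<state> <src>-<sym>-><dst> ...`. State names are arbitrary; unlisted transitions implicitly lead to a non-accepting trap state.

Count `0`s, saturating at 4: states q0 through q3 mean 0 through 3 `0`s seen; q4 means more than 3. Each `0` increments (capped at q4); other symbols loop. Accept from {q3, q4}.
With 5 states:
        0   1  
>  q0   q1  q0 
   q1   q2  q1 
   q2   q3  q2 
 * q3   q4  q3 
 * q4   q4  q4 
(> = start, * = accepting)

start=q0 accept=q3,q4 q0-0->q1 q0-1->q0 q1-0->q2 q1-1->q1 q2-0->q3 q2-1->q2 q3-0->q4 q3-1->q3 q4-0->q4 q4-1->q4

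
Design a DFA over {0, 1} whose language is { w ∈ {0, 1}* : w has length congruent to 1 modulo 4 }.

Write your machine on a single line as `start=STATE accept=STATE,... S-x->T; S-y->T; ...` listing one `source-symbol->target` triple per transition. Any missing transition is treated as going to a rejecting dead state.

start=q0; accept=q1; q0-0->q1; q0-1->q1; q1-0->q2; q1-1->q2; q2-0->q3; q2-1->q3; q3-0->q0; q3-1->q0

Count input length modulo 4: every symbol advances one step around the cycle q0 → q1 → q2 → q3 → q0. Accept at q1.
With 4 states:
        0   1  
>  q0   q1  q1 
 * q1   q2  q2 
   q2   q3  q3 
   q3   q0  q0 
(> = start, * = accepting)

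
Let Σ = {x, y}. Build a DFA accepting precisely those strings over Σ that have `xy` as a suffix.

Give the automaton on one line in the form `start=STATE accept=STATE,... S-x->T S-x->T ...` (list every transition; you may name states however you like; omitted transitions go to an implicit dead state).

Remember how much of `xy` the current input suffix matches. State s0 means no match yet; s1 means the last symbol is `x`; s2 means the last 2 symbols are `xy`. Only s2 accepts. On a mismatch, fall back to the longest proper suffix that is still a prefix of `xy`.
3 states suffice.
        x   y  
>  s0   s1  s0 
   s1   s1  s2 
 * s2   s1  s0 
(> = start, * = accepting)

start=s0 accept=s2 s0-x->s1 s0-y->s0 s1-x->s1 s1-y->s2 s2-x->s1 s2-y->s0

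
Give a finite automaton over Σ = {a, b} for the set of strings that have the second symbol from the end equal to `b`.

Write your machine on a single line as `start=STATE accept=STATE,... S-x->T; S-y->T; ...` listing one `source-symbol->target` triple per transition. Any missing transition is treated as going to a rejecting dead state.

start=q0; accept=q5,q6; q0-a->q1; q0-b->q2; q1-a->q3; q1-b->q4; q2-a->q5; q2-b->q6; q3-a->q3; q3-b->q4; q4-a->q5; q4-b->q6; q5-a->q3; q5-b->q4; q6-a->q5; q6-b->q6

Because acceptance depends on a position counted from the end, the machine has to buffer the most recent 2 symbols. Make each state the string of the last up-to-2 symbols read; on input `x` shift the window left and append `x`. Accept when the buffered window has length 2 and begins with `b`.
With 7 states:
        a   b  
>  q0   q1  q2 
   q1   q3  q4 
   q2   q5  q6 
   q3   q3  q4 
   q4   q5  q6 
 * q5   q3  q4 
 * q6   q5  q6 
(> = start, * = accepting)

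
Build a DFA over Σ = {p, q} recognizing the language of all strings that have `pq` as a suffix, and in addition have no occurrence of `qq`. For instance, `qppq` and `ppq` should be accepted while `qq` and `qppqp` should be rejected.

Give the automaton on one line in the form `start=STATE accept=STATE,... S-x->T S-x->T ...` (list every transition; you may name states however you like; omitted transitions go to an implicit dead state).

Run two small machines in parallel and take their product. The first has 3 states tracking how much of the suffix `pq` has currently been matched; the second has 3 states tracking partial matches of the forbidden pattern `qq`. A product state is a pair (one from each), accepting exactly when both do.
        p   q  
>  S0   S1  S2 
   S1   S1  S3 
   S2   S1  S4 
 * S3   S1  S4 
   S4   S5  S4 
   S5   S5  S6 
   S6   S5  S4 
(> = start, * = accepting)

start=S0 accept=S3 S0-p->S1 S0-q->S2 S1-p->S1 S1-q->S3 S2-p->S1 S2-q->S4 S3-p->S1 S3-q->S4 S4-p->S5 S4-q->S4 S5-p->S5 S5-q->S6 S6-p->S5 S6-q->S4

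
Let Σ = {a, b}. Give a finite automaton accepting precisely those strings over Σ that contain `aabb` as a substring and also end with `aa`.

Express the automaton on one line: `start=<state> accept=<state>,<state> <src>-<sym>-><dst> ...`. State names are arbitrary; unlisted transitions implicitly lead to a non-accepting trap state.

start=s0 accept=s6 s0-a->s1 s0-b->s0 s1-a->s2 s1-b->s0 s2-a->s2 s2-b->s3 s3-a->s1 s3-b->s4 s4-a->s5 s4-b->s4 s5-a->s6 s5-b->s4 s6-a->s6 s6-b->s4

Run two small machines in parallel and take their product. The first has 5 states tracking whether and how much of `aabb` has been seen; the second has 3 states tracking how much of the suffix `aa` has currently been matched. A product state is a pair (one from each), accepting exactly when both do.
7 states suffice.
        a   b  
>  s0   s1  s0 
   s1   s2  s0 
   s2   s2  s3 
   s3   s1  s4 
   s4   s5  s4 
   s5   s6  s4 
 * s6   s6  s4 
(> = start, * = accepting)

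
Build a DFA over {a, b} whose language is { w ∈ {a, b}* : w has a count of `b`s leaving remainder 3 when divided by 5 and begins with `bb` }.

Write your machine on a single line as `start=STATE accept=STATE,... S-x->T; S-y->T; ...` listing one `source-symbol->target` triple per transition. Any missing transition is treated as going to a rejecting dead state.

Handle the two conditions separately and then intersect. One (5 states) tracks the count of `b`s modulo 5; the other (4 states) tracks whether the input so far still matches the prefix `bb`. Each combined state is a pair, one component from each; accept when both components accept.
A 12-state machine:
          a    b  
>  q0     q1   q2 
   q1     q1   q3 
   q2     q3   q4 
   q3     q3   q5 
   q4     q4   q6 
   q5     q5   q7 
 * q6     q6   q8 
   q7     q7   q9 
   q8     q8  q10 
   q9     q9   q1 
   q10   q10  q11 
   q11   q11   q4 
(> = start, * = accepting)

start=q0; accept=q6; q0-a->q1; q0-b->q2; q1-a->q1; q1-b->q3; q2-a->q3; q2-b->q4; q3-a->q3; q3-b->q5; q4-a->q4; q4-b->q6; q5-a->q5; q5-b->q7; q6-a->q6; q6-b->q8; q7-a->q7; q7-b->q9; q8-a->q8; q8-b->q10; q9-a->q9; q9-b->q1; q10-a->q10; q10-b->q11; q11-a->q11; q11-b->q4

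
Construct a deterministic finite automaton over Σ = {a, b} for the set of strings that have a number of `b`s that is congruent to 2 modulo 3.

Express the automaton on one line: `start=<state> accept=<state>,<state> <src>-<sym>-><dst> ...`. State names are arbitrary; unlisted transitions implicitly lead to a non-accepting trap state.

start=q0 accept=q2 q0-a->q0 q0-b->q1 q1-a->q1 q1-b->q2 q2-a->q2 q2-b->q0

Keep the running count of `b`s modulo 3: each `b` advances along the cycle q0 → q1 → q2 → q0 while other symbols loop. Accept at q2.
        a   b  
>  q0   q0  q1 
   q1   q1  q2 
 * q2   q2  q0 
(> = start, * = accepting)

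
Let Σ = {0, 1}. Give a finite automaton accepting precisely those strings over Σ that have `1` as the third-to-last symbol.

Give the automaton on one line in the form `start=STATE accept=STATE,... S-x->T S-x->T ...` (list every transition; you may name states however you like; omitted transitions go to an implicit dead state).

Because acceptance depends on a position counted from the end, the machine has to buffer the most recent 3 symbols. Make each state the string of the last up-to-3 symbols read; on input `x` shift the window left and append `x`. Accept when the buffered window has length 3 and begins with `1`.
A 15-state machine:
          0    1  
>  q0     q1   q2 
   q1     q3   q4 
   q2     q5   q6 
   q3     q7   q8 
   q4     q9  q10 
   q5    q11  q12 
   q6    q13  q14 
   q7     q7   q8 
   q8     q9  q10 
   q9    q11  q12 
   q10   q13  q14 
 * q11    q7   q8 
 * q12    q9  q10 
 * q13   q11  q12 
 * q14   q13  q14 
(> = start, * = accepting)

start=q0 accept=q11,q12,q13,q14 q0-0->q1 q0-1->q2 q1-0->q3 q1-1->q4 q2-0->q5 q2-1->q6 q3-0->q7 q3-1->q8 q4-0->q9 q4-1->q10 q5-0->q11 q5-1->q12 q6-0->q13 q6-1->q14 q7-0->q7 q7-1->q8 q8-0->q9 q8-1->q10 q9-0->q11 q9-1->q12 q10-0->q13 q10-1->q14 q11-0->q7 q11-1->q8 q12-0->q9 q12-1->q10 q13-0->q11 q13-1->q12 q14-0->q13 q14-1->q14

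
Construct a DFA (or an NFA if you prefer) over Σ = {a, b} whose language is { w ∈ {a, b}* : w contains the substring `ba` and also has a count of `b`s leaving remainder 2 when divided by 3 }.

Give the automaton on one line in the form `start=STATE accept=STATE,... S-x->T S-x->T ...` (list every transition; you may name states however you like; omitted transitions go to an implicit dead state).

Handle the two conditions separately and then intersect. The first has 3 states tracking whether and how much of `ba` has been seen; the second has 3 states tracking the count of `b`s modulo 3. A product state is a pair (one from each), accepting exactly when both do.
        a   b  
>  q0   q0  q1 
   q1   q2  q3 
   q2   q2  q4 
   q3   q4  q5 
 * q4   q4  q6 
   q5   q6  q1 
   q6   q6  q2 
(> = start, * = accepting)

start=q0 accept=q4 q0-a->q0 q0-b->q1 q1-a->q2 q1-b->q3 q2-a->q2 q2-b->q4 q3-a->q4 q3-b->q5 q4-a->q4 q4-b->q6 q5-a->q6 q5-b->q1 q6-a->q6 q6-b->q2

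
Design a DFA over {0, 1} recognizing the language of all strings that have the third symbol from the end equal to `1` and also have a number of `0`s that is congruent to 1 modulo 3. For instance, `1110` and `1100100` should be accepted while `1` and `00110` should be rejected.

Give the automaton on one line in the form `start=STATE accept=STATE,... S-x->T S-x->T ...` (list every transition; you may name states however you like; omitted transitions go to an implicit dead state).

start=A accept=J,K,M,N A-0->B A-1->C B-0->D B-1->E C-0->F C-1->G D-0->A D-1->H E-0->D E-1->I F-0->D F-1->J G-0->K G-1->G H-0->L H-1->H I-0->D I-1->M J-0->D J-1->I K-0->D K-1->J L-0->N L-1->C M-0->D M-1->M N-0->D N-1->E

Run two small machines in parallel and take their product. One (15 states) tracks the last 3 symbols read; the other (3 states) tracks the count of `0`s modulo 3. Each combined state is a pair, one component from each; accept when both components accept. After merging equivalent states the machine shrinks.
With 14 states:
       0  1 
>  A   B  C 
   B   D  E 
   C   F  G 
   D   A  H 
   E   D  I 
   F   D  J 
   G   K  G 
   H   L  H 
   I   D  M 
 * J   D  I 
 * K   D  J 
   L   N  C 
 * M   D  M 
 * N   D  E 
(> = start, * = accepting)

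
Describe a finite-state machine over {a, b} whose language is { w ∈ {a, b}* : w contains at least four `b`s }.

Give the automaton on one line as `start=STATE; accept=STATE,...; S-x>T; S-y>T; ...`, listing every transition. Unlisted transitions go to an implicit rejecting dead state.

start=s0; accept=s4,s5; s0-a>s0; s0-b>s1; s1-a>s1; s1-b>s2; s2-a>s2; s2-b>s3; s3-a>s3; s3-b>s4; s4-a>s4; s4-b>s5; s5-a>s5; s5-b>s5

Count `b`s, saturating at 5: states s0 through s4 mean 0 through 4 `b`s seen; s5 means more than 4. Each `b` increments (capped at s5); other symbols loop. Accept from {s4, s5}.
With 6 states:
        a   b  
>  s0   s0  s1 
   s1   s1  s2 
   s2   s2  s3 
   s3   s3  s4 
 * s4   s4  s5 
 * s5   s5  s5 
(> = start, * = accepting)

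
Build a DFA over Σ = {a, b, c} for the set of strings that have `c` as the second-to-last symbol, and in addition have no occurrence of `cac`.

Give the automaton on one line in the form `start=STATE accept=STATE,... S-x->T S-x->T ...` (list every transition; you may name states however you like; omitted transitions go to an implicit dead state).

start=S0 accept=S2,S3,S4 S0-a->S0 S0-b->S0 S0-c->S1 S1-a->S2 S1-b->S3 S1-c->S4 S2-a->S0 S2-b->S0 S2-c->S5 S3-a->S0 S3-b->S0 S3-c->S1 S4-a->S2 S4-b->S3 S4-c->S4 S5-a->S5 S5-b->S5 S5-c->S5

Build one automaton per condition and run them in lockstep. One (13 states) tracks the last 2 symbols read; the other (4 states) tracks partial matches of the forbidden pattern `cac`. Each combined state is a pair, one component from each; accept when both components accept. After merging equivalent states the machine shrinks.
6 states suffice.
        a   b   c  
>  S0   S0  S0  S1 
   S1   S2  S3  S4 
 * S2   S0  S0  S5 
 * S3   S0  S0  S1 
 * S4   S2  S3  S4 
   S5   S5  S5  S5 
(> = start, * = accepting)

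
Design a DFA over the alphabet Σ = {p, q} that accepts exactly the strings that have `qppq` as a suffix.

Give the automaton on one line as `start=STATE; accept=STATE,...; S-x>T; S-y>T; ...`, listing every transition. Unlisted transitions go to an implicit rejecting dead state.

start=A; accept=E; A-p>A; A-q>B; B-p>C; B-q>B; C-p>D; C-q>B; D-p>A; D-q>E; E-p>C; E-q>B

Remember how much of `qppq` the current input suffix matches. State A means no match yet; B means the last symbol is `q`; C means the last 2 symbols are `qp`; D means the last 3 symbols are `qpp`; E means the last 4 symbols are `qppq`. Only E accepts. On a mismatch, fall back to the longest proper suffix that is still a prefix of `qppq`.
With 5 states:
       p  q 
>  A   A  B 
   B   C  B 
   C   D  B 
   D   A  E 
 * E   C  B 
(> = start, * = accepting)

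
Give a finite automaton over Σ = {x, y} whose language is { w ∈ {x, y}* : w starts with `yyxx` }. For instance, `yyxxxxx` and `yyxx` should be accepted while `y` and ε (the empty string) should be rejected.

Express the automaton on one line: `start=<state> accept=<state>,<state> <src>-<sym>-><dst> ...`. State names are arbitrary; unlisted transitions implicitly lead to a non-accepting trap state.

Check the first 4 symbols one by one: q0 through q3 record how many have matched `yyxx` so far; any wrong symbol goes to the dead state q5. After all 4 match we enter the accepting sink q4.
6 states suffice.
        x   y  
>  q0   q5  q1 
   q1   q5  q2 
   q2   q3  q5 
   q3   q4  q5 
 * q4   q4  q4 
   q5   q5  q5 
(> = start, * = accepting)

start=q0 accept=q4 q0-x->q5 q0-y->q1 q1-x->q5 q1-y->q2 q2-x->q3 q2-y->q5 q3-x->q4 q3-y->q5 q4-x->q4 q4-y->q4 q5-x->q5 q5-y->q5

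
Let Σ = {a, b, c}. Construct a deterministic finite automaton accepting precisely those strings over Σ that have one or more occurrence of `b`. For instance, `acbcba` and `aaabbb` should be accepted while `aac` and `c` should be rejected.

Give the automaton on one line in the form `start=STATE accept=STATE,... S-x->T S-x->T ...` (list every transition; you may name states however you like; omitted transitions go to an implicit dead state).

start=q0 accept=q1,q2 q0-a->q0 q0-b->q1 q0-c->q0 q1-a->q1 q1-b->q2 q1-c->q1 q2-a->q2 q2-b->q2 q2-c->q2

Count `b`s, saturating at 2: state q0 means no `b` yet, q1 means one `b` seen, q2 means more than one. Each `b` increments (capped at q2); other symbols loop. Accept from {q1, q2}.
A 3-state machine:
        a   b   c  
>  q0   q0  q1  q0 
 * q1   q1  q2  q1 
 * q2   q2  q2  q2 
(> = start, * = accepting)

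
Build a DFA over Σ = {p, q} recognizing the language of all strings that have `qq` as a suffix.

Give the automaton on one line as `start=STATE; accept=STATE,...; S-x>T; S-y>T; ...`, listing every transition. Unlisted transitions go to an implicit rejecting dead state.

start=S0; accept=S2; S0-p>S0; S0-q>S1; S1-p>S0; S1-q>S2; S2-p>S0; S2-q>S2

Let each state record the length of the longest suffix of the input read so far that is also a prefix of `qq`. S1 means the last symbol is `q`; S2 means the last 2 symbols are `qq`. Accept only at S2, where the string currently ends in `qq`.
A 3-state machine:
        p   q  
>  S0   S0  S1 
   S1   S0  S2 
 * S2   S0  S2 
(> = start, * = accepting)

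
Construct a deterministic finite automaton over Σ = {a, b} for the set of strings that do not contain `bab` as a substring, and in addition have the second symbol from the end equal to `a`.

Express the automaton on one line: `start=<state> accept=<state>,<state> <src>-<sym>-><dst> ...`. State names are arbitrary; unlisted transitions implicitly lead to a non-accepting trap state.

start=S0 accept=S3,S4 S0-a->S1 S0-b->S2 S1-a->S3 S1-b->S4 S2-a->S5 S2-b->S2 S3-a->S3 S3-b->S4 S4-a->S5 S4-b->S2 S5-a->S3 S5-b->S6 S6-a->S6 S6-b->S6

Build one automaton per condition and run them in lockstep. The first has 4 states tracking partial matches of the forbidden pattern `bab`; the second has 7 states tracking the last 2 symbols read. A product state is a pair (one from each), accepting exactly when both do. Minimizing collapses redundant product states.
        a   b  
>  S0   S1  S2 
   S1   S3  S4 
   S2   S5  S2 
 * S3   S3  S4 
 * S4   S5  S2 
   S5   S3  S6 
   S6   S6  S6 
(> = start, * = accepting)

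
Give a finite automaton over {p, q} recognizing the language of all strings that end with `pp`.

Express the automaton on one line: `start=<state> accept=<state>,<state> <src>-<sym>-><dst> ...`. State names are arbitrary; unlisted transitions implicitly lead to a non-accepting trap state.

Remember how much of `pp` the current input suffix matches. State S0 means no match yet; S1 means the last symbol is `p`; S2 means the last 2 symbols are `pp`. Only S2 accepts. On a mismatch, fall back to the longest proper suffix that is still a prefix of `pp`.
        p   q  
>  S0   S1  S0 
   S1   S2  S0 
 * S2   S2  S0 
(> = start, * = accepting)

start=S0 accept=S2 S0-p->S1 S0-q->S0 S1-p->S2 S1-q->S0 S2-p->S2 S2-q->S0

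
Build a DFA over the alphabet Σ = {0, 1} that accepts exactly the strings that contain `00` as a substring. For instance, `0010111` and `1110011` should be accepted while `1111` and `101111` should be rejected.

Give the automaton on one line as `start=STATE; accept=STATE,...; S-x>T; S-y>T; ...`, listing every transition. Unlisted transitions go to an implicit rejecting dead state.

States q0..q1 record the length of the longest prefix of `00` that matches the current input suffix. Reaching q2 means `00` has been seen, and we stay there forever. Accept from q2.
With 3 states:
        0   1  
>  q0   q1  q0 
   q1   q2  q0 
 * q2   q2  q2 
(> = start, * = accepting)

start=q0; accept=q2; q0-0>q1; q0-1>q0; q1-0>q2; q1-1>q0; q2-0>q2; q2-1>q2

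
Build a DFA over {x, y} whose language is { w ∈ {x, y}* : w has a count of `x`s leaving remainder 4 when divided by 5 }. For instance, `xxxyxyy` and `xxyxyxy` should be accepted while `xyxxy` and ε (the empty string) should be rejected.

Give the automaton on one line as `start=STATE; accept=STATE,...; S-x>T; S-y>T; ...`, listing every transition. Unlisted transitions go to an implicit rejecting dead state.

The only thing that matters is how many `x`s have appeared, reduced mod 5. Use one state per residue: A for 0, …, E for 4. Reading `x` moves to the next residue; anything else stays put. E is accepting.
A 5-state machine:
       x  y 
>  A   B  A 
   B   C  B 
   C   D  C 
   D   E  D 
 * E   A  E 
(> = start, * = accepting)

start=A; accept=E; A-x>B; A-y>A; B-x>C; B-y>B; C-x>D; C-y>C; D-x>E; D-y>D; E-x>A; E-y>E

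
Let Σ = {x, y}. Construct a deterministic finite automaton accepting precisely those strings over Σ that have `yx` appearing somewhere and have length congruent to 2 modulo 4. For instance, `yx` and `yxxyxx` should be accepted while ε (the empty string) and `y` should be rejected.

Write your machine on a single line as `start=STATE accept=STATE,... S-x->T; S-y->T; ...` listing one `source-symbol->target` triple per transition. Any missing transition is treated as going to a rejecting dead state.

Build one automaton per condition and run them in lockstep. The first has 3 states tracking whether and how much of `yx` has been seen; the second has 4 states tracking the input length modulo 4. A product state is a pair (one from each), accepting exactly when both do.
          x    y  
>  S0     S1   S2 
   S1     S3   S4 
   S2     S5   S4 
   S3     S6   S7 
   S4     S8   S7 
 * S5     S8   S8 
   S6     S0   S9 
   S7    S10   S9 
   S8    S10  S10 
   S9    S11   S2 
   S10   S11  S11 
   S11    S5   S5 
(> = start, * = accepting)

start=S0; accept=S5; S0-x->S1; S0-y->S2; S1-x->S3; S1-y->S4; S2-x->S5; S2-y->S4; S3-x->S6; S3-y->S7; S4-x->S8; S4-y->S7; S5-x->S8; S5-y->S8; S6-x->S0; S6-y->S9; S7-x->S10; S7-y->S9; S8-x->S10; S8-y->S10; S9-x->S11; S9-y->S2; S10-x->S11; S10-y->S11; S11-x->S5; S11-y->S5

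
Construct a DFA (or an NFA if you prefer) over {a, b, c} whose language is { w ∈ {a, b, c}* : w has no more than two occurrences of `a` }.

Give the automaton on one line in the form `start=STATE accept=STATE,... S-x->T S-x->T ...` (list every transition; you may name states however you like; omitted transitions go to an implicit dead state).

Only the number of `a`s matters, and only up to 3. Make a chain S0 → S1 → S2 → S3 advanced by each `a` (with S3 absorbing); every other symbol self-loops. The accepting set is {S0, S1, S2}.
With 4 states:
        a   b   c  
>* S0   S1  S0  S0 
 * S1   S2  S1  S1 
 * S2   S3  S2  S2 
   S3   S3  S3  S3 
(> = start, * = accepting)

start=S0 accept=S0,S1,S2 S0-a->S1 S0-b->S0 S0-c->S0 S1-a->S2 S1-b->S1 S1-c->S1 S2-a->S3 S2-b->S2 S2-c->S2 S3-a->S3 S3-b->S3 S3-c->S3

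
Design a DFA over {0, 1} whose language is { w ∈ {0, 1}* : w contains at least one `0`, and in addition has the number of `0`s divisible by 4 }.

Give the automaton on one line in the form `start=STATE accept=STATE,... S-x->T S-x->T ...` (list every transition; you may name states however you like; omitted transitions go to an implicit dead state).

start=A accept=E A-0->B A-1->A B-0->C B-1->B C-0->D C-1->C D-0->E D-1->D E-0->F E-1->E F-0->C F-1->F

Build one automaton per condition and run them in lockstep. One (3 states) tracks the count of `0`s, saturating at 2; the other (4 states) tracks the count of `0`s modulo 4. Each combined state is a pair, one component from each; accept when both components accept.
A 6-state machine:
       0  1 
>  A   B  A 
   B   C  B 
   C   D  C 
   D   E  D 
 * E   F  E 
   F   C  F 
(> = start, * = accepting)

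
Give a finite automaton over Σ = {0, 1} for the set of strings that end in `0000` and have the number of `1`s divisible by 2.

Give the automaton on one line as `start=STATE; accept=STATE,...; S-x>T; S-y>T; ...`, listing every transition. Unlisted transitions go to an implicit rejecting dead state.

start=q0; accept=q7; q0-0>q1; q0-1>q2; q1-0>q3; q1-1>q2; q2-0>q4; q2-1>q0; q3-0>q5; q3-1>q2; q4-0>q6; q4-1>q0; q5-0>q7; q5-1>q2; q6-0>q8; q6-1>q0; q7-0>q7; q7-1>q2; q8-0>q9; q8-1>q0; q9-0>q9; q9-1>q0

Run two small machines in parallel and take their product. The first has 5 states tracking how much of the suffix `0000` has currently been matched; the second has 2 states tracking the count of `1`s modulo 2. A product state is a pair (one from each), accepting exactly when both do.
With 10 states:
        0   1  
>  q0   q1  q2 
   q1   q3  q2 
   q2   q4  q0 
   q3   q5  q2 
   q4   q6  q0 
   q5   q7  q2 
   q6   q8  q0 
 * q7   q7  q2 
   q8   q9  q0 
   q9   q9  q0 
(> = start, * = accepting)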